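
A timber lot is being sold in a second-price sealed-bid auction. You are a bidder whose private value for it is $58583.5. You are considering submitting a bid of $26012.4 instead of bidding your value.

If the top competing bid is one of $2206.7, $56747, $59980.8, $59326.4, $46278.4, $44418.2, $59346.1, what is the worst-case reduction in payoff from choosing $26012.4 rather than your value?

$14165.3

$2206.7: same outcome either way → loss $0.
$56747: truthful gives $1836.5, deviation gives $0 → loss $1836.5.
$59980.8: same outcome either way → loss $0.
$59326.4: same outcome either way → loss $0.
$46278.4: truthful gives $12305.1, deviation gives $0 → loss $12305.1.
$44418.2: truthful gives $14165.3, deviation gives $0 → loss $14165.3.
$59346.1: same outcome either way → loss $0.
Maximum loss: $14165.3.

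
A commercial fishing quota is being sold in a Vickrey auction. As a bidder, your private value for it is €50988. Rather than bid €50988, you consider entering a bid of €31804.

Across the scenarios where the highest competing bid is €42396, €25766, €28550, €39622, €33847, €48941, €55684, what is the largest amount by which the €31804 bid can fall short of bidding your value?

€42396: truthful gives €8592, deviation gives €0 → loss €8592.
€25766: same outcome either way → loss €0.
€28550: same outcome either way → loss €0.
€39622: truthful gives €11366, deviation gives €0 → loss €11366.
€33847: truthful gives €17141, deviation gives €0 → loss €17141.
€48941: truthful gives €2047, deviation gives €0 → loss €2047.
€55684: same outcome either way → loss €0.
Maximum loss: €17141.

€17141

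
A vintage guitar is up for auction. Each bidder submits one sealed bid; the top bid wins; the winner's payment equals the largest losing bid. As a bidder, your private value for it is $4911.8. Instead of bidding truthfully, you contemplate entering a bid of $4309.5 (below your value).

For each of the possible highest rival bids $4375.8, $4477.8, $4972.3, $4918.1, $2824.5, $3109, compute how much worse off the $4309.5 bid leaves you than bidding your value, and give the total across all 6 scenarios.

$970

The deviation costs you only when the competing bid falls strictly between $4309.5 and $4911.8; elsewhere both bids give the same outcome.
$4375.8: truthful payoff $536, deviation payoff $0 → loss $536.
$4477.8: truthful payoff $434, deviation payoff $0 → loss $434.
$4972.3: outcomes coincide → loss $0.
$4918.1: outcomes coincide → loss $0.
$2824.5: outcomes coincide → loss $0.
$3109: outcomes coincide → loss $0.
Total loss = $536 + $434 = $970.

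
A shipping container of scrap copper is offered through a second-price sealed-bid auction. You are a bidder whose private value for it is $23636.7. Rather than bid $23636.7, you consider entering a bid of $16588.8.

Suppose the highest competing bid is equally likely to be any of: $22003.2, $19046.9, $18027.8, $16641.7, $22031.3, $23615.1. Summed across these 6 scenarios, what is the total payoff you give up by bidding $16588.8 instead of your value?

$20454.2

The deviation costs you only when the competing bid falls strictly between $16588.8 and $23636.7; elsewhere both bids give the same outcome.
$22003.2: truthful payoff $1633.5, deviation payoff $0 → loss $1633.5.
$19046.9: truthful payoff $4589.8, deviation payoff $0 → loss $4589.8.
$18027.8: truthful payoff $5608.9, deviation payoff $0 → loss $5608.9.
$16641.7: truthful payoff $6995, deviation payoff $0 → loss $6995.
$22031.3: truthful payoff $1605.4, deviation payoff $0 → loss $1605.4.
$23615.1: truthful payoff $21.6, deviation payoff $0 → loss $21.6.
Total loss = $1633.5 + $4589.8 + $5608.9 + $6995 + $1605.4 + $21.6 = $20454.2.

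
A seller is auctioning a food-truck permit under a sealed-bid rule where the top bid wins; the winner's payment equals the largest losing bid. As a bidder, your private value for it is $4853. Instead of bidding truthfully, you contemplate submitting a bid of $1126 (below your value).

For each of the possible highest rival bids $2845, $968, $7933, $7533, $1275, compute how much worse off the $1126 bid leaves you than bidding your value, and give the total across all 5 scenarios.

$5586

The deviation costs you only when the competing bid falls strictly between $1126 and $4853; elsewhere both bids give the same outcome.
$2845: truthful payoff $2008, deviation payoff $0 → loss $2008.
$968: outcomes coincide → loss $0.
$7933: outcomes coincide → loss $0.
$7533: outcomes coincide → loss $0.
$1275: truthful payoff $3578, deviation payoff $0 → loss $3578.
Total loss = $2008 + $3578 = $5586.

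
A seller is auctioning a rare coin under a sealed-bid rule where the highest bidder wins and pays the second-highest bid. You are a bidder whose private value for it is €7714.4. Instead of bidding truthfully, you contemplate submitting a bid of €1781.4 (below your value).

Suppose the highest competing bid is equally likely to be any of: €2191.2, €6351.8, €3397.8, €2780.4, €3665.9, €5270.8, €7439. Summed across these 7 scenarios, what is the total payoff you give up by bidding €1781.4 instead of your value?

The deviation costs you only when the competing bid falls strictly between €1781.4 and €7714.4; elsewhere both bids give the same outcome.
€2191.2: truthful payoff €5523.2, deviation payoff €0 → loss €5523.2.
€6351.8: truthful payoff €1362.6, deviation payoff €0 → loss €1362.6.
€3397.8: truthful payoff €4316.6, deviation payoff €0 → loss €4316.6.
€2780.4: truthful payoff €4934, deviation payoff €0 → loss €4934.
€3665.9: truthful payoff €4048.5, deviation payoff €0 → loss €4048.5.
€5270.8: truthful payoff €2443.6, deviation payoff €0 → loss €2443.6.
€7439: truthful payoff €275.4, deviation payoff €0 → loss €275.4.
Total loss = €5523.2 + €1362.6 + €4316.6 + €4934 + €4048.5 + €2443.6 + €275.4 = €22903.9.

€22903.9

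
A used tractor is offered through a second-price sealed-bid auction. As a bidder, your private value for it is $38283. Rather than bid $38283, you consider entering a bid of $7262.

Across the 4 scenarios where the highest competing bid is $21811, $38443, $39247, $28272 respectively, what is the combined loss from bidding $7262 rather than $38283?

The deviation costs you only when the competing bid falls strictly between $7262 and $38283; elsewhere both bids give the same outcome.
$21811: truthful payoff $16472, deviation payoff $0 → loss $16472.
$38443: outcomes coincide → loss $0.
$39247: outcomes coincide → loss $0.
$28272: truthful payoff $10011, deviation payoff $0 → loss $10011.
Total loss = $16472 + $10011 = $26483.

$26483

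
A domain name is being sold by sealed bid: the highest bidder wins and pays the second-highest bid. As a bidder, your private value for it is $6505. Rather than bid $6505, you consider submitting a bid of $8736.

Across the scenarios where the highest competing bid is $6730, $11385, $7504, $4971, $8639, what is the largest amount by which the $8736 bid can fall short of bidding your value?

$2134

$6730: truthful gives $0, deviation gives −$225 → loss $225.
$11385: same outcome either way → loss $0.
$7504: truthful gives $0, deviation gives −$999 → loss $999.
$4971: same outcome either way → loss $0.
$8639: truthful gives $0, deviation gives −$2134 → loss $2134.
Maximum loss: $2134.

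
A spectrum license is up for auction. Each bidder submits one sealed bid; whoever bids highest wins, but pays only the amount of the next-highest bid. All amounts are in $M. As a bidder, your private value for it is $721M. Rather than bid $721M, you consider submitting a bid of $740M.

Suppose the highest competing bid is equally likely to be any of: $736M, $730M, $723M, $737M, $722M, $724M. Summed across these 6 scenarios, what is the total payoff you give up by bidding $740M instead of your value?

$46M

The deviation costs you only when the competing bid falls strictly between $721M and $740M; elsewhere both bids give the same outcome.
$736M: truthful payoff $0M, deviation payoff −$15M → loss $15M.
$730M: truthful payoff $0M, deviation payoff −$9M → loss $9M.
$723M: truthful payoff $0M, deviation payoff −$2M → loss $2M.
$737M: truthful payoff $0M, deviation payoff −$16M → loss $16M.
$722M: truthful payoff $0M, deviation payoff −$1M → loss $1M.
$724M: truthful payoff $0M, deviation payoff −$3M → loss $3M.
Total loss = $15M + $9M + $2M + $16M + $1M + $3M = $46M.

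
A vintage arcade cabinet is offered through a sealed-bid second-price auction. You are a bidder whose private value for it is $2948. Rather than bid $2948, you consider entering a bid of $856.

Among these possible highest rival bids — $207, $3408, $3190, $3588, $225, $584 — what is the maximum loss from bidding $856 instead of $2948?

$0

$207: same outcome either way → loss $0.
$3408: same outcome either way → loss $0.
$3190: same outcome either way → loss $0.
$3588: same outcome either way → loss $0.
$225: same outcome either way → loss $0.
$584: same outcome either way → loss $0.
Maximum loss: $0.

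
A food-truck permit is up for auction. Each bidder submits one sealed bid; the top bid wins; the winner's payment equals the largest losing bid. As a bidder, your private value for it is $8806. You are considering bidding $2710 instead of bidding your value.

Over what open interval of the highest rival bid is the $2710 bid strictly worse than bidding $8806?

($2710, $8806)

If the competing bid is below $2710, both bids win at the same price — no difference.
If it is above $8806, both bids lose — no difference.
If it lies strictly between $2710 and $8806, bidding your value wins at a price below your value (positive payoff) while bidding $2710 loses (payoff 0).
So the deviation strictly hurts on the open interval ($2710, $8806).
Truthful bidding weakly dominates here: raising your bid can only win items priced above your value, and lowering it can only forfeit items priced below.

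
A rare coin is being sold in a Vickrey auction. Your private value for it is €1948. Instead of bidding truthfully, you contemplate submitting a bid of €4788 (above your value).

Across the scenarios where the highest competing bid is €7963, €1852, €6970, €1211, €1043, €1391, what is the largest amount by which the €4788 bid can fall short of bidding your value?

€7963: same outcome either way → loss €0.
€1852: same outcome either way → loss €0.
€6970: same outcome either way → loss €0.
€1211: same outcome either way → loss €0.
€1043: same outcome either way → loss €0.
€1391: same outcome either way → loss €0.
Maximum loss: €0.

€0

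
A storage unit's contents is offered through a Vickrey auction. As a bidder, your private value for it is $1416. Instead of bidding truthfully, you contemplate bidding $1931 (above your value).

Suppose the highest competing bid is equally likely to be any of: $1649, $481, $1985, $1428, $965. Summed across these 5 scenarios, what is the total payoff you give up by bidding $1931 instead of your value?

$245

The deviation costs you only when the competing bid falls strictly between $1416 and $1931; elsewhere both bids give the same outcome.
$1649: truthful payoff $0, deviation payoff −$233 → loss $233.
$481: outcomes coincide → loss $0.
$1985: outcomes coincide → loss $0.
$1428: truthful payoff $0, deviation payoff −$12 → loss $12.
$965: outcomes coincide → loss $0.
Total loss = $233 + $12 = $245.
Truthful bidding weakly dominates here: raising your bid can only win items priced above your value, and lowering it can only forfeit items priced below.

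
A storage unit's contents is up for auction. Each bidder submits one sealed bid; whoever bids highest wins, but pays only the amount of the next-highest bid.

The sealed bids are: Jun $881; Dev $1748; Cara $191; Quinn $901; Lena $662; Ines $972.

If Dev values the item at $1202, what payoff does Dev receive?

Highest bid: Dev at $1748, so Dev wins.
Second-highest bid: Ines at $972 — that is the price the winner pays.
Dev's payoff = value − price = $1202 − $972 = $230.

$230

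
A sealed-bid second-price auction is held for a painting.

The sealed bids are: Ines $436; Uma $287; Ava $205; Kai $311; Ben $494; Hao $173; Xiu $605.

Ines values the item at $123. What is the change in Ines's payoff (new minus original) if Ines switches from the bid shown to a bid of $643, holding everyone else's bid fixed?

The highest bid among the other bidders is $605; Ines's bid doesn't change that.
Original bid $436: Ines is not highest (top rival bid is $605); payoff $0.
Alternative bid $643: Ines is highest, pays the top rival bid $605; payoff $123 − $605 = −$482.
Change in payoff = −$482 − ($0) = −$482.

−$482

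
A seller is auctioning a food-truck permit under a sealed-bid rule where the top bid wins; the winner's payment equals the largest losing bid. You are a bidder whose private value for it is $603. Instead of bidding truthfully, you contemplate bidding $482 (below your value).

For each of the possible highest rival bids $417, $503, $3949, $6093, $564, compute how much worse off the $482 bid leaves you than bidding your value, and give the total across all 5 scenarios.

The deviation costs you only when the competing bid falls strictly between $482 and $603; elsewhere both bids give the same outcome.
$417: outcomes coincide → loss $0.
$503: truthful payoff $100, deviation payoff $0 → loss $100.
$3949: outcomes coincide → loss $0.
$6093: outcomes coincide → loss $0.
$564: truthful payoff $39, deviation payoff $0 → loss $39.
Total loss = $100 + $39 = $139.

$139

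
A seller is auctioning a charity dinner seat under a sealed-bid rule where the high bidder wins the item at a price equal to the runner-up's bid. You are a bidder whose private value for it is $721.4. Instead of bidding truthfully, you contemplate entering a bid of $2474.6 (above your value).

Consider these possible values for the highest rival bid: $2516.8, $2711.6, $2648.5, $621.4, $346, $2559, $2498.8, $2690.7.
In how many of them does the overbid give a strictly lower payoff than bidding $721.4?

0

The deviation hurts exactly when the highest competing bid lies strictly between $721.4 and $2474.6 — overbidding then wins at a price above your value.
$2516.8: above both → same outcome either way.
$2711.6: above both → same outcome either way.
$2648.5: above both → same outcome either way.
$621.4: below both → same outcome either way.
$346: below both → same outcome either way.
$2559: above both → same outcome either way.
$2498.8: above both → same outcome either way.
$2690.7: above both → same outcome either way.
Count: 0.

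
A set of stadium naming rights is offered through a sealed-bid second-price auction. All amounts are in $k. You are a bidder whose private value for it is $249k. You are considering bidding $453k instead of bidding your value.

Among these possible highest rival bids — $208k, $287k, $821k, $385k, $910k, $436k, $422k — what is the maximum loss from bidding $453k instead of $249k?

$208k: same outcome either way → loss $0k.
$287k: truthful gives $0k, deviation gives −$38k → loss $38k.
$821k: same outcome either way → loss $0k.
$385k: truthful gives $0k, deviation gives −$136k → loss $136k.
$910k: same outcome either way → loss $0k.
$436k: truthful gives $0k, deviation gives −$187k → loss $187k.
$422k: truthful gives $0k, deviation gives −$173k → loss $173k.
Maximum loss: $187k.

$187k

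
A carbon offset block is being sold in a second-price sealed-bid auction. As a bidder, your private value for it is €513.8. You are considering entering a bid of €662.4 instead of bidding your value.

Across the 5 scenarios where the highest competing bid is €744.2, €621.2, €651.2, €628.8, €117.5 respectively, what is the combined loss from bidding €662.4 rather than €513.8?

€359.8

The deviation costs you only when the competing bid falls strictly between €513.8 and €662.4; elsewhere both bids give the same outcome.
€744.2: outcomes coincide → loss €0.
€621.2: truthful payoff €0, deviation payoff −€107.4 → loss €107.4.
€651.2: truthful payoff €0, deviation payoff −€137.4 → loss €137.4.
€628.8: truthful payoff €0, deviation payoff −€115 → loss €115.
€117.5: outcomes coincide → loss €0.
Total loss = €107.4 + €137.4 + €115 = €359.8.
Because the price is fixed by the runner-up's bid, deviating from your value can only change a good outcome into a bad one — never the reverse.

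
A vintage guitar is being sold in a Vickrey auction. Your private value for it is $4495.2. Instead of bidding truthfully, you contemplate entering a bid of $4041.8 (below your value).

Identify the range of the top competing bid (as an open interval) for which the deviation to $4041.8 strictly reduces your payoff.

If the competing bid is below $4041.8, both bids win at the same price — no difference.
If it is above $4495.2, both bids lose — no difference.
If it lies strictly between $4041.8 and $4495.2, bidding your value wins at a price below your value (positive payoff) while bidding $4041.8 loses (payoff 0).
So the deviation strictly hurts on the open interval ($4041.8, $4495.2).

($4041.8, $4495.2)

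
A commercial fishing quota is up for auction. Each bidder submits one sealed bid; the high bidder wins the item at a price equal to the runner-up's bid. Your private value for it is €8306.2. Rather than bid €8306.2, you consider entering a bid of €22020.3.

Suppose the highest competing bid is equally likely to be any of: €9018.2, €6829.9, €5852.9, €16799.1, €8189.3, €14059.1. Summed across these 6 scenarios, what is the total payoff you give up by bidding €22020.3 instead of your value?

€14957.8

The deviation costs you only when the competing bid falls strictly between €8306.2 and €22020.3; elsewhere both bids give the same outcome.
€9018.2: truthful payoff €0, deviation payoff −€712 → loss €712.
€6829.9: outcomes coincide → loss €0.
€5852.9: outcomes coincide → loss €0.
€16799.1: truthful payoff €0, deviation payoff −€8492.9 → loss €8492.9.
€8189.3: outcomes coincide → loss €0.
€14059.1: truthful payoff €0, deviation payoff −€5752.9 → loss €5752.9.
Total loss = €712 + €8492.9 + €5752.9 = €14957.8.
In a second-price auction your bid sets only whether you win, not what you pay, so bidding your true value is weakly dominant.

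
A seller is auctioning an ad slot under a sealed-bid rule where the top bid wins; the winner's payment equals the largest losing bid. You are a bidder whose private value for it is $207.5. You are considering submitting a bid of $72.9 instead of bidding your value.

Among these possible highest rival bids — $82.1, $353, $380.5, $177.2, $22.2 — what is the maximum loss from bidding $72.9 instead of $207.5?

$82.1: truthful gives $125.4, deviation gives $0 → loss $125.4.
$353: same outcome either way → loss $0.
$380.5: same outcome either way → loss $0.
$177.2: truthful gives $30.3, deviation gives $0 → loss $30.3.
$22.2: same outcome either way → loss $0.
Maximum loss: $125.4.

$125.4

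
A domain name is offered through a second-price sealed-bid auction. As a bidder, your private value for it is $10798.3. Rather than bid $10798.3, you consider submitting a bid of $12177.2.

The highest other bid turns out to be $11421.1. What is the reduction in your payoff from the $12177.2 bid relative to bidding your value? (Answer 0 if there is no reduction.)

Bidding your value $10798.3: you lose (since $10798.3 < $11421.1). Payoff $0.
Bidding $12177.2: you win and pay $11421.1. Payoff $10798.3 − $11421.1 = −$622.8.
The competing bid $11421.1 lies between your value and your inflated bid, so overbidding wins an item priced above your value.
Loss from deviating = $0 − (−$622.8) = $622.8.

$622.8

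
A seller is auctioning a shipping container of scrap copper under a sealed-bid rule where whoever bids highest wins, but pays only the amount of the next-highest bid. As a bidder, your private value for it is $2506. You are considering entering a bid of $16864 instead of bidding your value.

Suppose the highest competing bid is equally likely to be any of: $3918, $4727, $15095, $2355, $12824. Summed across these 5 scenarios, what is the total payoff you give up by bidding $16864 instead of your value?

The deviation costs you only when the competing bid falls strictly between $2506 and $16864; elsewhere both bids give the same outcome.
$3918: truthful payoff $0, deviation payoff −$1412 → loss $1412.
$4727: truthful payoff $0, deviation payoff −$2221 → loss $2221.
$15095: truthful payoff $0, deviation payoff −$12589 → loss $12589.
$2355: outcomes coincide → loss $0.
$12824: truthful payoff $0, deviation payoff −$10318 → loss $10318.
Total loss = $1412 + $2221 + $12589 + $10318 = $26540.

$26540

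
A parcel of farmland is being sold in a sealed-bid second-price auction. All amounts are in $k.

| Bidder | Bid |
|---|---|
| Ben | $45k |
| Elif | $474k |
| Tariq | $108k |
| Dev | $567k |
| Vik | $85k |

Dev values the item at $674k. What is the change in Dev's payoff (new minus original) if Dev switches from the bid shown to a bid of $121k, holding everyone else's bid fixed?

−$200k

The highest bid among the other bidders is $474k; Dev's bid doesn't change that.
Original bid $567k: Dev is highest, pays the top rival bid $474k; payoff $674k − $474k = $200k.
Alternative bid $121k: Dev is not highest (top rival bid is $474k); payoff $0k.
Change in payoff = $0k − ($200k) = −$200k.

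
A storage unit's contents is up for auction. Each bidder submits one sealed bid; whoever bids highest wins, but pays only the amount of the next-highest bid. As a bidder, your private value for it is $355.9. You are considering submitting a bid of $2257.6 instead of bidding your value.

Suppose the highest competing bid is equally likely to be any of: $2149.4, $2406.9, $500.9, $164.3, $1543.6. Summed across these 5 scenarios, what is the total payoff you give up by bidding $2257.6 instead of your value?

The deviation costs you only when the competing bid falls strictly between $355.9 and $2257.6; elsewhere both bids give the same outcome.
$2149.4: truthful payoff $0, deviation payoff −$1793.5 → loss $1793.5.
$2406.9: outcomes coincide → loss $0.
$500.9: truthful payoff $0, deviation payoff −$145 → loss $145.
$164.3: outcomes coincide → loss $0.
$1543.6: truthful payoff $0, deviation payoff −$1187.7 → loss $1187.7.
Total loss = $1793.5 + $145 + $1187.7 = $3126.2.

$3126.2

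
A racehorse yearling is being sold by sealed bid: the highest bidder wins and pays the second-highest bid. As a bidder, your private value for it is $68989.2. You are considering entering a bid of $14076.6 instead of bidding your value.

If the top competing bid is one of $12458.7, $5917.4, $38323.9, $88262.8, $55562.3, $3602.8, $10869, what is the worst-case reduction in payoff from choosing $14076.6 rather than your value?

$12458.7: same outcome either way → loss $0.
$5917.4: same outcome either way → loss $0.
$38323.9: truthful gives $30665.3, deviation gives $0 → loss $30665.3.
$88262.8: same outcome either way → loss $0.
$55562.3: truthful gives $13426.9, deviation gives $0 → loss $13426.9.
$3602.8: same outcome either way → loss $0.
$10869: same outcome either way → loss $0.
Maximum loss: $30665.3.

$30665.3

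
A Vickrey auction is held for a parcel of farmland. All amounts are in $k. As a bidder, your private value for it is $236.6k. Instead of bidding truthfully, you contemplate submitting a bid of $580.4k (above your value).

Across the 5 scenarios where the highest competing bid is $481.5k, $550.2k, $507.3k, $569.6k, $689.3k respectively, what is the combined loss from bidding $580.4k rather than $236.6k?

The deviation costs you only when the competing bid falls strictly between $236.6k and $580.4k; elsewhere both bids give the same outcome.
$481.5k: truthful payoff $0k, deviation payoff −$244.9k → loss $244.9k.
$550.2k: truthful payoff $0k, deviation payoff −$313.6k → loss $313.6k.
$507.3k: truthful payoff $0k, deviation payoff −$270.7k → loss $270.7k.
$569.6k: truthful payoff $0k, deviation payoff −$333k → loss $333k.
$689.3k: outcomes coincide → loss $0k.
Total loss = $244.9k + $313.6k + $270.7k + $333k = $1162.2k.

$1162.2k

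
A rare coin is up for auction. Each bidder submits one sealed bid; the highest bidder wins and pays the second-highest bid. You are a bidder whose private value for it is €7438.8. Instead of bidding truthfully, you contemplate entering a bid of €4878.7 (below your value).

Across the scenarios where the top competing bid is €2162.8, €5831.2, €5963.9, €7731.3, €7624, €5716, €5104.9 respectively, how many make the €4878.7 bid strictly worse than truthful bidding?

The deviation hurts exactly when the highest competing bid lies strictly between €4878.7 and €7438.8 — underbidding then forfeits a profitable win.
€2162.8: below both → same outcome either way.
€5831.2: inside the interval → strictly worse (loss €1607.6).
€5963.9: inside the interval → strictly worse (loss €1474.9).
€7731.3: above both → same outcome either way.
€7624: above both → same outcome either way.
€5716: inside the interval → strictly worse (loss €1722.8).
€5104.9: inside the interval → strictly worse (loss €2333.9).
Count: 4.

4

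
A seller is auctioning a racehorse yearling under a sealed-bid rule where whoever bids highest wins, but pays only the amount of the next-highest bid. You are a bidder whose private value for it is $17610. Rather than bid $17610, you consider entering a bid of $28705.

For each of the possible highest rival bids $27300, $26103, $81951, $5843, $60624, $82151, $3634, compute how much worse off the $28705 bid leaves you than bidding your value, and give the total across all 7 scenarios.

$18183

The deviation costs you only when the competing bid falls strictly between $17610 and $28705; elsewhere both bids give the same outcome.
$27300: truthful payoff $0, deviation payoff −$9690 → loss $9690.
$26103: truthful payoff $0, deviation payoff −$8493 → loss $8493.
$81951: outcomes coincide → loss $0.
$5843: outcomes coincide → loss $0.
$60624: outcomes coincide → loss $0.
$82151: outcomes coincide → loss $0.
$3634: outcomes coincide → loss $0.
Total loss = $9690 + $8493 = $18183.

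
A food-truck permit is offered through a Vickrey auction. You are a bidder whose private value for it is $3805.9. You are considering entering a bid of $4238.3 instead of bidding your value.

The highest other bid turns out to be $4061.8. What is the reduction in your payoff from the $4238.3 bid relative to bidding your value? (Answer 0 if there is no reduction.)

$255.9

Bidding your value $3805.9: you lose (since $3805.9 < $4061.8). Payoff $0.
Bidding $4238.3: you win and pay $4061.8. Payoff $3805.9 − $4061.8 = −$255.9.
The competing bid $4061.8 lies between your value and your inflated bid, so overbidding wins an item priced above your value.
Loss from deviating = $0 − (−$255.9) = $255.9.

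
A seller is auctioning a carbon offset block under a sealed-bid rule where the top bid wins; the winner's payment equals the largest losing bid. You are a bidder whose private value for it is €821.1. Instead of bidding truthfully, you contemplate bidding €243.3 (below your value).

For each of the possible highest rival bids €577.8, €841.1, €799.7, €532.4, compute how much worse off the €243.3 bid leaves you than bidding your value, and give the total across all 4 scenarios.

€553.4

The deviation costs you only when the competing bid falls strictly between €243.3 and €821.1; elsewhere both bids give the same outcome.
€577.8: truthful payoff €243.3, deviation payoff €0 → loss €243.3.
€841.1: outcomes coincide → loss €0.
€799.7: truthful payoff €21.4, deviation payoff €0 → loss €21.4.
€532.4: truthful payoff €288.7, deviation payoff €0 → loss €288.7.
Total loss = €243.3 + €21.4 + €288.7 = €553.4.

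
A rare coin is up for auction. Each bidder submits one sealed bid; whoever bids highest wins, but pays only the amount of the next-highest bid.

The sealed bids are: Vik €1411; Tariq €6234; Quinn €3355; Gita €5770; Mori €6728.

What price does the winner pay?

€6234

Highest bid: Mori at €6728, so Mori wins.
Second-highest bid: Tariq at €6234 — that is the price the winner pays.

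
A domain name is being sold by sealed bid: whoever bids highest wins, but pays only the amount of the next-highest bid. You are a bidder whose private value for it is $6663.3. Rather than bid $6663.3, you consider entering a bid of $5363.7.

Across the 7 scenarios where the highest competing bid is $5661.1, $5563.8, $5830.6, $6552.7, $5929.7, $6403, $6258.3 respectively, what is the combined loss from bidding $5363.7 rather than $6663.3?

The deviation costs you only when the competing bid falls strictly between $5363.7 and $6663.3; elsewhere both bids give the same outcome.
$5661.1: truthful payoff $1002.2, deviation payoff $0 → loss $1002.2.
$5563.8: truthful payoff $1099.5, deviation payoff $0 → loss $1099.5.
$5830.6: truthful payoff $832.7, deviation payoff $0 → loss $832.7.
$6552.7: truthful payoff $110.6, deviation payoff $0 → loss $110.6.
$5929.7: truthful payoff $733.6, deviation payoff $0 → loss $733.6.
$6403: truthful payoff $260.3, deviation payoff $0 → loss $260.3.
$6258.3: truthful payoff $405, deviation payoff $0 → loss $405.
Total loss = $1002.2 + $1099.5 + $832.7 + $110.6 + $733.6 + $260.3 + $405 = $4443.9.
Because the price is fixed by the runner-up's bid, deviating from your value can only change a good outcome into a bad one — never the reverse.

$4443.9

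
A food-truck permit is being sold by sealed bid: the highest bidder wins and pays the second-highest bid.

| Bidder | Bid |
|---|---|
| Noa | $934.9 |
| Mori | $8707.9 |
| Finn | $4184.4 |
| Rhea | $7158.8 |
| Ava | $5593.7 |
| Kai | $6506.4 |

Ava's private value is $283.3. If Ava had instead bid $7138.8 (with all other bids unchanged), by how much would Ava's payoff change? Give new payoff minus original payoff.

$0

The highest bid among the other bidders is $8707.9; Ava's bid doesn't change that.
Original bid $5593.7: Ava is not highest (top rival bid is $8707.9); payoff $0.
Alternative bid $7138.8: Ava is not highest (top rival bid is $8707.9); payoff $0.
Change in payoff = $0 − ($0) = $0.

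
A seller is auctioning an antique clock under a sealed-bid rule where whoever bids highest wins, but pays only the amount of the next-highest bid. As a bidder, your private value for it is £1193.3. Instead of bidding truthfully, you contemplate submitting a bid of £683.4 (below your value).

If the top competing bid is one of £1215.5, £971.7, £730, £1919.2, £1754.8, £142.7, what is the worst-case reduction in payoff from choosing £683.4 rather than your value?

£1215.5: same outcome either way → loss £0.
£971.7: truthful gives £221.6, deviation gives £0 → loss £221.6.
£730: truthful gives £463.3, deviation gives £0 → loss £463.3.
£1919.2: same outcome either way → loss £0.
£1754.8: same outcome either way → loss £0.
£142.7: same outcome either way → loss £0.
Maximum loss: £463.3.

£463.3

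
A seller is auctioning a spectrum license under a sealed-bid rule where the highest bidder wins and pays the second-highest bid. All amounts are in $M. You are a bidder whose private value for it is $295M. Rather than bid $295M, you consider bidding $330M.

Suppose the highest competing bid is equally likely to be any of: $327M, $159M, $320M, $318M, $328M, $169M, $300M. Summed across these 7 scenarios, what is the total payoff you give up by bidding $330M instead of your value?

$118M

The deviation costs you only when the competing bid falls strictly between $295M and $330M; elsewhere both bids give the same outcome.
$327M: truthful payoff $0M, deviation payoff −$32M → loss $32M.
$159M: outcomes coincide → loss $0M.
$320M: truthful payoff $0M, deviation payoff −$25M → loss $25M.
$318M: truthful payoff $0M, deviation payoff −$23M → loss $23M.
$328M: truthful payoff $0M, deviation payoff −$33M → loss $33M.
$169M: outcomes coincide → loss $0M.
$300M: truthful payoff $0M, deviation payoff −$5M → loss $5M.
Total loss = $32M + $25M + $23M + $33M + $5M = $118M.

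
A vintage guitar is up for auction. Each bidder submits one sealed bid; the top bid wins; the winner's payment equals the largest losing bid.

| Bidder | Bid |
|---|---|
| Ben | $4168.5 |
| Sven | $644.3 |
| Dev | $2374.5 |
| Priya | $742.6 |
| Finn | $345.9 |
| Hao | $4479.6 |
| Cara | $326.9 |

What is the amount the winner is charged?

Highest bid: Hao at $4479.6, so Hao wins.
Second-highest bid: Ben at $4168.5 — that is the price the winner pays.

$4168.5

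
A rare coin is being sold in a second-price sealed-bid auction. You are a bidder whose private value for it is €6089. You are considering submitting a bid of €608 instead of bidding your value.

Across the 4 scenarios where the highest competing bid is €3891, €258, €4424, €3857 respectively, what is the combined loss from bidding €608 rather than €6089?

The deviation costs you only when the competing bid falls strictly between €608 and €6089; elsewhere both bids give the same outcome.
€3891: truthful payoff €2198, deviation payoff €0 → loss €2198.
€258: outcomes coincide → loss €0.
€4424: truthful payoff €1665, deviation payoff €0 → loss €1665.
€3857: truthful payoff €2232, deviation payoff €0 → loss €2232.
Total loss = €2198 + €1665 + €2232 = €6095.
Truthful bidding weakly dominates here: raising your bid can only win items priced above your value, and lowering it can only forfeit items priced below.

€6095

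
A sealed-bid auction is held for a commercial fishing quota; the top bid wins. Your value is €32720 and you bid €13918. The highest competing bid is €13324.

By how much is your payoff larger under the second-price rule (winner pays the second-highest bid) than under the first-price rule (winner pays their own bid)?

You have the highest bid, so you win under either rule.
Second-price: pay €13324 → payoff €19396.
First-price: pay your own bid €13918 → payoff €18802.
Difference = €19396 − (€18802) = €594.

€594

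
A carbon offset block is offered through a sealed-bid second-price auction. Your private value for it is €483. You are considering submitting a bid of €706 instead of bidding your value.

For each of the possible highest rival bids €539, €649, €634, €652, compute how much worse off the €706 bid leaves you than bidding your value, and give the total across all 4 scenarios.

The deviation costs you only when the competing bid falls strictly between €483 and €706; elsewhere both bids give the same outcome.
€539: truthful payoff €0, deviation payoff −€56 → loss €56.
€649: truthful payoff €0, deviation payoff −€166 → loss €166.
€634: truthful payoff €0, deviation payoff −€151 → loss €151.
€652: truthful payoff €0, deviation payoff −€169 → loss €169.
Total loss = €56 + €166 + €151 + €169 = €542.

€542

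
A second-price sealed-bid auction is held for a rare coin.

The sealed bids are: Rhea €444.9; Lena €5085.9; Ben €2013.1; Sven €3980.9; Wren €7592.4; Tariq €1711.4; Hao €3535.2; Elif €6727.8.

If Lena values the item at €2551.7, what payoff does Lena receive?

€0

Highest bid: Wren at €7592.4, so Wren wins.
Second-highest bid: Elif at €6727.8 — that is the price the winner pays.
Lena did not win, so Lena pays nothing and receives nothing: payoff €0.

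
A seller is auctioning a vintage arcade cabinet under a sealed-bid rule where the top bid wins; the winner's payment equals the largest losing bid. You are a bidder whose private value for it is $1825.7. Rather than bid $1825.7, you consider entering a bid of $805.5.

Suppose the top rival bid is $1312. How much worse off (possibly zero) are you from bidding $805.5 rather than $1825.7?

Bidding your value $1825.7: you win (since $1825.7 > $1312) and pay $1312. Payoff $513.7.
Bidding $805.5: you lose. Payoff $0.
The competing bid $1312 lies between your shaded bid and your value, so underbidding forfeits an item you could have won at a profitable price.
Loss from deviating = $513.7 − ($0) = $513.7.
Because the price is fixed by the runner-up's bid, deviating from your value can only change a good outcome into a bad one — never the reverse.

$513.7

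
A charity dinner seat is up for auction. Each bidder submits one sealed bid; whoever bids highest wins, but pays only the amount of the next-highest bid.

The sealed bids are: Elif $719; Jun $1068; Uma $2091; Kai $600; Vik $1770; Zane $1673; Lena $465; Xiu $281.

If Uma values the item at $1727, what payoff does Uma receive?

−$43

Highest bid: Uma at $2091, so Uma wins.
Second-highest bid: Vik at $1770 — that is the price the winner pays.
Uma's payoff = value − price = $1727 − $1770 = −$43.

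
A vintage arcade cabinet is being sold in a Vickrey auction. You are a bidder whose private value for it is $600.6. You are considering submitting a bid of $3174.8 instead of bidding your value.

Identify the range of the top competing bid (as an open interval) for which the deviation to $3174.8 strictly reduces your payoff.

($600.6, $3174.8)

If the competing bid is below $600.6, both bids win at the same price — no difference.
If it is above $3174.8, both bids lose — no difference.
If it lies strictly between $600.6 and $3174.8, bidding your value loses (payoff 0) while bidding $3174.8 wins at a price above your value (payoff negative).
So the deviation strictly hurts on the open interval ($600.6, $3174.8).
Truthful bidding weakly dominates here: raising your bid can only win items priced above your value, and lowering it can only forfeit items priced below.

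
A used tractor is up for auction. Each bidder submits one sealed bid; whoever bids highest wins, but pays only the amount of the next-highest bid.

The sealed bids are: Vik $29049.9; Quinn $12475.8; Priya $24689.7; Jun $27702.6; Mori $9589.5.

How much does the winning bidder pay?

Highest bid: Vik at $29049.9, so Vik wins.
Second-highest bid: Jun at $27702.6 — that is the price the winner pays.

$27702.6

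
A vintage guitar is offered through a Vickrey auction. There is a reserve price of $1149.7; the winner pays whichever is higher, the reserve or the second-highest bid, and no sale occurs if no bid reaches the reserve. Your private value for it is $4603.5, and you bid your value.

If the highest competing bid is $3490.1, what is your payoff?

$1113.4

Your bid $4603.5 is the highest and exceeds the reserve.
Price = max(second-highest bid, reserve) = max($3490.1, $1149.7) = $3490.1.
Payoff = $4603.5 − $3490.1 = $1113.4.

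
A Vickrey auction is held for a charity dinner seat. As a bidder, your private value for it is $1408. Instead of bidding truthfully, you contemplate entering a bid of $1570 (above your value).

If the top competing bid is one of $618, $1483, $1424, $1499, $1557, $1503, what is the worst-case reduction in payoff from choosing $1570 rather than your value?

$618: same outcome either way → loss $0.
$1483: truthful gives $0, deviation gives −$75 → loss $75.
$1424: truthful gives $0, deviation gives −$16 → loss $16.
$1499: truthful gives $0, deviation gives −$91 → loss $91.
$1557: truthful gives $0, deviation gives −$149 → loss $149.
$1503: truthful gives $0, deviation gives −$95 → loss $95.
Maximum loss: $149.

$149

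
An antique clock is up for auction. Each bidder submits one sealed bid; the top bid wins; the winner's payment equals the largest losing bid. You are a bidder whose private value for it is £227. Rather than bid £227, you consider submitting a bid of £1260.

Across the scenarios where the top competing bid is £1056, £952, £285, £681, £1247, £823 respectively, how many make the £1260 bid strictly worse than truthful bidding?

6

The deviation hurts exactly when the highest competing bid lies strictly between £227 and £1260 — overbidding then wins at a price above your value.
£1056: inside the interval → strictly worse (loss £829).
£952: inside the interval → strictly worse (loss £725).
£285: inside the interval → strictly worse (loss £58).
£681: inside the interval → strictly worse (loss £454).
£1247: inside the interval → strictly worse (loss £1020).
£823: inside the interval → strictly worse (loss £596).
Count: 6.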